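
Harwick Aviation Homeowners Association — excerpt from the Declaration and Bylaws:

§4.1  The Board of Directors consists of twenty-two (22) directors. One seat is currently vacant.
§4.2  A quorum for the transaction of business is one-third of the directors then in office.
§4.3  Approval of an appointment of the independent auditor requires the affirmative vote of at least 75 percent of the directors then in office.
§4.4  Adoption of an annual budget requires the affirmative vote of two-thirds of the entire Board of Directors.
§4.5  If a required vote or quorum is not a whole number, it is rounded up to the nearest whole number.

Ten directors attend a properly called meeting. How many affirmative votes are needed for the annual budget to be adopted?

15

The annual budget requires two-thirds of the entire Board of Directors (22).
2/3 of 22 = 14.67, rounded up to 15.
(Only 10 can vote, so the annual budget cannot pass at this meeting, but the required vote is still 15.)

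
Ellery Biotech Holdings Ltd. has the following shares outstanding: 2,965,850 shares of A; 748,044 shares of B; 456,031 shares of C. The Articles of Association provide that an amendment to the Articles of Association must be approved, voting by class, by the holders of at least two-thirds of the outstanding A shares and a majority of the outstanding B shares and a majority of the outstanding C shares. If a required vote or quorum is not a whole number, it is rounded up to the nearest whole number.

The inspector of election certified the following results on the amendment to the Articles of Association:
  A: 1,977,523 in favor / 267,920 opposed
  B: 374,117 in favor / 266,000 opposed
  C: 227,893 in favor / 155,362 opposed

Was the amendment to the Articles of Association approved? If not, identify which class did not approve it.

Not approved — the C shares did not give the required vote.

A: 2/3 of 2965850 = 1977233.33, rounded up to 1977234; 1,977,234 required, 1,977,523 in favor — approved.
B: a majority of 748044 is 374023; 374,023 required, 374,117 in favor — approved.
C: a majority of 456031 is 228016; 228,016 required, 227,893 in favor — not approved.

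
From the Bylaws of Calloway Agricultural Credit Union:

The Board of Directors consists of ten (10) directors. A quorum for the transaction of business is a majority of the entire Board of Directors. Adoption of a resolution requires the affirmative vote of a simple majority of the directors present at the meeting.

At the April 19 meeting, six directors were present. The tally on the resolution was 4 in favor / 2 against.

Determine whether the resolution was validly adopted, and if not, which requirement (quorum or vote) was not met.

Valid — all requirements satisfied.

Quorum: 6 present; quorum is 6. Satisfied.
Vote: the resolution requires a majority of the directors present (6). A majority of 6 is 4, so 4 affirmative votes are needed; 4 voted in favor. Satisfied.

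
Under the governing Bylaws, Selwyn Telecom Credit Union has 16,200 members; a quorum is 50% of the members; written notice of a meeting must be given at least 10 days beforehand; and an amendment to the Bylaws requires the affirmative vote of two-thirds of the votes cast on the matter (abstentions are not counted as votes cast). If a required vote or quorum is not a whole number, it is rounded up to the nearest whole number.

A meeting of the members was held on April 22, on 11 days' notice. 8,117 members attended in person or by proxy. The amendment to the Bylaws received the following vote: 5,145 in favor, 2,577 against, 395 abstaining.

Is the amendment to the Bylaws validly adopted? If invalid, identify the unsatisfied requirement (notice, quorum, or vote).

Notice: 11 days given; 10 required. Satisfied.
Quorum: 50% of 16,200 = 8,100; 8,117 present. Satisfied.
Vote: requires two-thirds of the votes cast (8,117 − 395 abstaining = 7,722); 2/3 of 7722 = 5148, so 5,148 needed; 5,145 in favor. Not satisfied.

Invalid — vote requirement not satisfied.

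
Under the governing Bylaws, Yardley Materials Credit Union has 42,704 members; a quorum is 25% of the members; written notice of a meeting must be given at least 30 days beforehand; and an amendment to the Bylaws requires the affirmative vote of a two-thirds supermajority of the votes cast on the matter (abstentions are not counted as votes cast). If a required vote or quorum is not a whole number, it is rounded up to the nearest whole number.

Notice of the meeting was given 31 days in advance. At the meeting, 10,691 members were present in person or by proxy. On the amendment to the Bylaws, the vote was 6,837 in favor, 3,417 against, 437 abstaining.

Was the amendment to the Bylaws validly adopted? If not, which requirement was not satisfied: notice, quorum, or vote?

Valid — all requirements satisfied.

Notice: 31 days given; 30 required. Satisfied.
Quorum: 25% of 42,704 = 10,676; 10,691 present. Satisfied.
Vote: requires two-thirds of the votes cast (10,691 − 437 abstaining = 10,254); 2/3 of 10254 = 6836, so 6,836 needed; 6,837 in favor. Satisfied.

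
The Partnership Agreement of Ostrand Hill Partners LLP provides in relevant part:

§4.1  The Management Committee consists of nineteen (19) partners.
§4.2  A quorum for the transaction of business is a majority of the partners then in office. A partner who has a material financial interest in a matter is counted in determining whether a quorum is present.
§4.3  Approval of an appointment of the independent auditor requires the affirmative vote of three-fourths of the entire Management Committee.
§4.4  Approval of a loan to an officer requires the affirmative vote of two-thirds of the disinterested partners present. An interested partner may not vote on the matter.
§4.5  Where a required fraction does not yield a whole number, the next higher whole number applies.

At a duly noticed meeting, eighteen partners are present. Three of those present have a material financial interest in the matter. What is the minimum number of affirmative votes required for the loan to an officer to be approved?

The loan to an officer requires two-thirds of the disinterested partners present (18 − 3 = 15).
2/3 of 15 = 10.

10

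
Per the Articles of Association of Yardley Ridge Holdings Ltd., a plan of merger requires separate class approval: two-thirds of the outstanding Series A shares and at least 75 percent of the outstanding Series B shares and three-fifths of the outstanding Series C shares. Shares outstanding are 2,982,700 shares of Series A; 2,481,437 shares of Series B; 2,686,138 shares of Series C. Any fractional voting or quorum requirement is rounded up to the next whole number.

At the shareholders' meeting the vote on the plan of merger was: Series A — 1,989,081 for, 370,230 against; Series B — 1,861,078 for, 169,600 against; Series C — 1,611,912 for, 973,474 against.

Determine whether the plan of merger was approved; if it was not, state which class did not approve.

Approved — every class gave the required vote.

Series A: 2/3 of 2982700 = 1988466.67, rounded up to 1988467; 1,988,467 required, 1,989,081 in favor — approved.
Series B: 3/4 of 2481437 = 1861077.75, rounded up to 1861078; 1,861,078 required, 1,861,078 in favor — approved.
Series C: 3/5 of 2686138 = 1611682.80, rounded up to 1611683; 1,611,683 required, 1,611,912 in favor — approved.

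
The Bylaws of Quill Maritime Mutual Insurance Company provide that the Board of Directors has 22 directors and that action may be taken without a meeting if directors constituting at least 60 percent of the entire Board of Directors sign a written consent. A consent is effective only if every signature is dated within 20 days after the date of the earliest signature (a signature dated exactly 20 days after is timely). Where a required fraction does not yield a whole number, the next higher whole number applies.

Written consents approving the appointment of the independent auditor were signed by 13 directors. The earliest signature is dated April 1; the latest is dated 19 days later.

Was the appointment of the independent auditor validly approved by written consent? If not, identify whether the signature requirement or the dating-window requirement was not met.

Signatures required: at least 60 percent of 22 — 3/5 of 22 = 13.20, rounded up to 14, so 14 needed; 13 signed. Insufficient.
Dating window: the latest signature is 19 days after the earliest; the limit is 20 days. Within the window.

Not effective — insufficient signatures.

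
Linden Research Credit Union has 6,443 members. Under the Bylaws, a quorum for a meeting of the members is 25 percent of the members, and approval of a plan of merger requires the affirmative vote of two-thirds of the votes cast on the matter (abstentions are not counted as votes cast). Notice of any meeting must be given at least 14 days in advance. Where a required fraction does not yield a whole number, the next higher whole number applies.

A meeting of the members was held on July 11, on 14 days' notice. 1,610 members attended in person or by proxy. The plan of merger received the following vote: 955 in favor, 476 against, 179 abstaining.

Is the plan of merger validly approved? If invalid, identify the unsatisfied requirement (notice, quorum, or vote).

Invalid — quorum requirement not satisfied.

Notice: 14 days given; 14 required. Satisfied.
Quorum: 25% of 6,443 = 1,610.75, rounded up to 1,611; 1,610 present. Not satisfied.
Vote: requires two-thirds of the votes cast (1,610 − 179 abstaining = 1,431); 2/3 of 1431 = 954, so 954 needed; 955 in favor. Satisfied.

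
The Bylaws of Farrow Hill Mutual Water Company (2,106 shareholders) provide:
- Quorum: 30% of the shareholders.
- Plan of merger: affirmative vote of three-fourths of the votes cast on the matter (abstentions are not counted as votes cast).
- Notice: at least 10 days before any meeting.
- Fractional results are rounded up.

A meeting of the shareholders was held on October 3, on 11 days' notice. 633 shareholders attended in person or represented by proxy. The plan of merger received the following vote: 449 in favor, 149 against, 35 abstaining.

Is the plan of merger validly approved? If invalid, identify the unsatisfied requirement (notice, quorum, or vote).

Notice: 11 days given; 10 required. Satisfied.
Quorum: 30% of 2,106 = 631.80, rounded up to 632; 633 present. Satisfied.
Vote: requires three-fourths of the votes cast (633 − 35 abstaining = 598); 3/4 of 598 = 448.50, rounded up to 449, so 449 needed; 449 in favor. Satisfied.

Valid — all requirements satisfied.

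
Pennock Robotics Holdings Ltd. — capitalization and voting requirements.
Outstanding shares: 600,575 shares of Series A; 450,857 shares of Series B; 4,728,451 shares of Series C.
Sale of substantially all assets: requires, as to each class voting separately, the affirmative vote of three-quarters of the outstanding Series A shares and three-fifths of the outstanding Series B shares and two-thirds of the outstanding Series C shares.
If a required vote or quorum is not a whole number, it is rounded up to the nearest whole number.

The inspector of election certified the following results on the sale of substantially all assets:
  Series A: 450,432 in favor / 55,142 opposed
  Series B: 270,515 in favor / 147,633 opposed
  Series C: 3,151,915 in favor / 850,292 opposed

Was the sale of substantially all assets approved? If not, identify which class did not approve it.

Not approved — the Series C shares did not give the required vote.

Series A: 3/4 of 600575 = 450431.25, rounded up to 450432; 450,432 required, 450,432 in favor — approved.
Series B: 3/5 of 450857 = 270514.20, rounded up to 270515; 270,515 required, 270,515 in favor — approved.
Series C: 2/3 of 4728451 = 3152300.67, rounded up to 3152301; 3,152,301 required, 3,151,915 in favor — not approved.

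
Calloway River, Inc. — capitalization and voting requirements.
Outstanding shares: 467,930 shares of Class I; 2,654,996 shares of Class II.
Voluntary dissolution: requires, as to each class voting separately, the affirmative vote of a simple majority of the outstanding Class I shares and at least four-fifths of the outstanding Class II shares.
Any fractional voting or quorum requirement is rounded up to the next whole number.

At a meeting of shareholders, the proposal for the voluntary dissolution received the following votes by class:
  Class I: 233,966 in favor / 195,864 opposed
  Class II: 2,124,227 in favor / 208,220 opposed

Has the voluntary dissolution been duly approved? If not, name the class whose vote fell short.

Approved — every class gave the required vote.

Class I: a majority of 467930 is 233966; 233,966 required, 233,966 in favor — approved.
Class II: 4/5 of 2654996 = 2123996.80, rounded up to 2123997; 2,123,997 required, 2,124,227 in favor — approved.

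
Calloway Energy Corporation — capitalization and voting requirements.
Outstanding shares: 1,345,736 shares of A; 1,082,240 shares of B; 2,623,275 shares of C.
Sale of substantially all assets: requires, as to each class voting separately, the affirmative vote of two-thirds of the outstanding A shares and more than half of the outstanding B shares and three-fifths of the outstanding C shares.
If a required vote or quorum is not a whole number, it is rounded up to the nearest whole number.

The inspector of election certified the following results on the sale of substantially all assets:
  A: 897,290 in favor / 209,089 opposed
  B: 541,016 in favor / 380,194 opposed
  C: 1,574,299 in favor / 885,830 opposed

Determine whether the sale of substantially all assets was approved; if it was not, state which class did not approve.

Not approved — the B shares did not give the required vote.

A: 2/3 of 1345736 = 897157.33, rounded up to 897158; 897,158 required, 897,290 in favor — approved.
B: a majority of 1082240 is 541121; 541,121 required, 541,016 in favor — not approved.
C: 3/5 of 2623275 = 1573965; 1,573,965 required, 1,574,299 in favor — approved.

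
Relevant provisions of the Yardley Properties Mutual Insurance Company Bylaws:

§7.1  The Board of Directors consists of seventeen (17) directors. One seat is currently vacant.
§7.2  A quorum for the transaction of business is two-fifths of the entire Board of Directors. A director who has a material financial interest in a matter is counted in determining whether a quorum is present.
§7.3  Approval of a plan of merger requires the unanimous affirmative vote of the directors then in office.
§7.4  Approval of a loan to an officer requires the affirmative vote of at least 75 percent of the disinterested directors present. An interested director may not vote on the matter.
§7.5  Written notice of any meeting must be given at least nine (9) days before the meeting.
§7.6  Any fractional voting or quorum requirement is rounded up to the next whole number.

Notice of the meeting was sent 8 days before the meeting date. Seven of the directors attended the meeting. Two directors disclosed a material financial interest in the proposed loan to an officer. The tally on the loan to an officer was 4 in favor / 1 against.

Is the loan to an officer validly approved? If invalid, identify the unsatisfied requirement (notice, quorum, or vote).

Invalid — notice requirement not satisfied.

Notice: 8 days given; 9 required (8 < 9). Not satisfied.
Quorum: 7 present (interested directors count toward quorum); quorum is 7. Satisfied.
Vote: the loan to an officer requires three-fourths of the disinterested directors present (7 − 2 = 5). 3/4 of 5 = 3.75, rounded up to 4, so 4 affirmative votes are needed; 4 voted in favor. Satisfied.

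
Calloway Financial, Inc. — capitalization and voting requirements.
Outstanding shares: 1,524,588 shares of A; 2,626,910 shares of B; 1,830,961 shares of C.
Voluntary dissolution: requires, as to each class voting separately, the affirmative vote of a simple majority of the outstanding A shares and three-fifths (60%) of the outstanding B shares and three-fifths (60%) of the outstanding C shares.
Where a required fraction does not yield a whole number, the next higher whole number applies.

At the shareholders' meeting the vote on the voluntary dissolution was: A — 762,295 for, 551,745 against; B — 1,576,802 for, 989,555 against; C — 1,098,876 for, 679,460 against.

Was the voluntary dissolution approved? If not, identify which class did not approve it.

Approved — every class gave the required vote.

A: a majority of 1524588 is 762295; 762,295 required, 762,295 in favor — approved.
B: 3/5 of 2626910 = 1576146; 1,576,146 required, 1,576,802 in favor — approved.
C: 3/5 of 1830961 = 1098576.60, rounded up to 1098577; 1,098,577 required, 1,098,876 in favor — approved.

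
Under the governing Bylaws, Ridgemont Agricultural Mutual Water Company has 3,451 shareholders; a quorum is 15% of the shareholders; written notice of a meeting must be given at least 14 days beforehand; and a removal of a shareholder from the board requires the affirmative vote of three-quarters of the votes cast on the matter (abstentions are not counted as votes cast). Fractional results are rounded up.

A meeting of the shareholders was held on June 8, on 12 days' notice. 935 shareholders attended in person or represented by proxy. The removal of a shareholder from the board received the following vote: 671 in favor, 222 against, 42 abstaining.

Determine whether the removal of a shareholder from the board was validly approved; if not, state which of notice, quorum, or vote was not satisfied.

Notice: 12 days given; 14 required. Not satisfied.
Quorum: 15% of 3,451 = 517.65, rounded up to 518; 935 present. Satisfied.
Vote: requires three-fourths of the votes cast (935 − 42 abstaining = 893); 3/4 of 893 = 669.75, rounded up to 670, so 670 needed; 671 in favor. Satisfied.

Invalid — notice requirement not satisfied.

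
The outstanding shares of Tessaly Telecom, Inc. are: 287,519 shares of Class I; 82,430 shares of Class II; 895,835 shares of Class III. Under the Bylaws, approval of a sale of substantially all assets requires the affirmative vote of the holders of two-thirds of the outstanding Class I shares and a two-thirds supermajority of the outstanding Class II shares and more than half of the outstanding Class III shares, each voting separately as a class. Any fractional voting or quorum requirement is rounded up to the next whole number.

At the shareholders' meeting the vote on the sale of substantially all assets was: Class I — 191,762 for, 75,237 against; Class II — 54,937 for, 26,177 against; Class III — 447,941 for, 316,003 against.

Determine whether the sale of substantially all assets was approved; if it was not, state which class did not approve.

Class I: 2/3 of 287519 = 191679.33, rounded up to 191680; 191,680 required, 191,762 in favor — approved.
Class II: 2/3 of 82430 = 54953.33, rounded up to 54954; 54,954 required, 54,937 in favor — not approved.
Class III: a majority of 895835 is 447918; 447,918 required, 447,941 in favor — approved.

Not approved — the Class II shares did not give the required vote.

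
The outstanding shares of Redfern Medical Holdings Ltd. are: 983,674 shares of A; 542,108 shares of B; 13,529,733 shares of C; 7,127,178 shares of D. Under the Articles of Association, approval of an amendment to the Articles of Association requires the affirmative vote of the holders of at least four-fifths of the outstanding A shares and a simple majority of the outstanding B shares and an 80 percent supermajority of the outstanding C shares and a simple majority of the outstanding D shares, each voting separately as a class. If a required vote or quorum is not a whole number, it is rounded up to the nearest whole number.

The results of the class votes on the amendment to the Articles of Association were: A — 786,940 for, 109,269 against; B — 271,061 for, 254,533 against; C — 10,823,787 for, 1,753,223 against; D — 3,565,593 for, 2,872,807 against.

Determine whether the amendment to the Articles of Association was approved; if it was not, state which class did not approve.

A: 4/5 of 983674 = 786939.20, rounded up to 786940; 786,940 required, 786,940 in favor — approved.
B: a majority of 542108 is 271055; 271,055 required, 271,061 in favor — approved.
C: 4/5 of 13529733 = 10823786.40, rounded up to 10823787; 10,823,787 required, 10,823,787 in favor — approved.
D: a majority of 7127178 is 3563590; 3,563,590 required, 3,565,593 in favor — approved.

Approved — every class gave the required vote.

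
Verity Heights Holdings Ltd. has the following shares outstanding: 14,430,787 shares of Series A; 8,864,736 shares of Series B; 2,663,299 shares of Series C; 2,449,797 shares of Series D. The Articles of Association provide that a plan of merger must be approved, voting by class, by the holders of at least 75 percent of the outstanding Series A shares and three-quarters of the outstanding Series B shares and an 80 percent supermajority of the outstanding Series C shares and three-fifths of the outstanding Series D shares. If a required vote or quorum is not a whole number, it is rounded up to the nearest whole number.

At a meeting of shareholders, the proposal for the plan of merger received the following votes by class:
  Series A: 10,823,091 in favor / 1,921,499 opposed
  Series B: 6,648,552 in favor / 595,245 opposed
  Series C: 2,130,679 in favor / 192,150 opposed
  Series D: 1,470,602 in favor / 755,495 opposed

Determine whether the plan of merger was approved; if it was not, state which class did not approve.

Series A: 3/4 of 14430787 = 10823090.25, rounded up to 10823091; 10,823,091 required, 10,823,091 in favor — approved.
Series B: 3/4 of 8864736 = 6648552; 6,648,552 required, 6,648,552 in favor — approved.
Series C: 4/5 of 2663299 = 2130639.20, rounded up to 2130640; 2,130,640 required, 2,130,679 in favor — approved.
Series D: 3/5 of 2449797 = 1469878.20, rounded up to 1469879; 1,469,879 required, 1,470,602 in favor — approved.

Approved — every class gave the required vote.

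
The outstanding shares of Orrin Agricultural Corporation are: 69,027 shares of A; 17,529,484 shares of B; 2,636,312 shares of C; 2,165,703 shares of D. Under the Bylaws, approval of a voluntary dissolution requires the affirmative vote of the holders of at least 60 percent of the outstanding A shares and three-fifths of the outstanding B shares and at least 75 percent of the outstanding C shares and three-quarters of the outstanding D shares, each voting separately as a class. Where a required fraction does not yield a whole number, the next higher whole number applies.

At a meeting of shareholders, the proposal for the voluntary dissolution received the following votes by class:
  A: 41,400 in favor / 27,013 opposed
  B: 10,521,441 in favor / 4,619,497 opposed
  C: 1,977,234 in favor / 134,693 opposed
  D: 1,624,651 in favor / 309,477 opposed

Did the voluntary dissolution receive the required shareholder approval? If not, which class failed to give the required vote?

Not approved — the A shares did not give the required vote.

A: 3/5 of 69027 = 41416.20, rounded up to 41417; 41,417 required, 41,400 in favor — not approved.
B: 3/5 of 17529484 = 10517690.40, rounded up to 10517691; 10,517,691 required, 10,521,441 in favor — approved.
C: 3/4 of 2636312 = 1977234; 1,977,234 required, 1,977,234 in favor — approved.
D: 3/4 of 2165703 = 1624277.25, rounded up to 1624278; 1,624,278 required, 1,624,651 in favor — approved.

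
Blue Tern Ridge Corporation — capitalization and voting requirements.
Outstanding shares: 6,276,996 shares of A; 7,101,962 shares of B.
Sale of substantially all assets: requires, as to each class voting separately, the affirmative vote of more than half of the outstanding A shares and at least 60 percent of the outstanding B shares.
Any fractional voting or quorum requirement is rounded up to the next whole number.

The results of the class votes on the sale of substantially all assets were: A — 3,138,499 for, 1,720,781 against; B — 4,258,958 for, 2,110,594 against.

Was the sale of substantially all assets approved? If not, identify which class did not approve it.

Not approved — the B shares did not give the required vote.

A: a majority of 6276996 is 3138499; 3,138,499 required, 3,138,499 in favor — approved.
B: 3/5 of 7101962 = 4261177.20, rounded up to 4261178; 4,261,178 required, 4,258,958 in favor — not approved.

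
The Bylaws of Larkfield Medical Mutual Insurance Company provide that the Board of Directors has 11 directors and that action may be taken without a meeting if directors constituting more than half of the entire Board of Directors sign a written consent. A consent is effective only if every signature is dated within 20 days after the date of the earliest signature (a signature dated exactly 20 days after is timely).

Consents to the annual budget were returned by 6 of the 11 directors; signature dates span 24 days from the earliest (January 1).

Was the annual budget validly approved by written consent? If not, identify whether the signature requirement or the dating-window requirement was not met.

Signatures required: more than half of 11 — a majority of 11 is 6, so 6 needed; 6 signed. Sufficient.
Dating window: the latest signature is 24 days after the earliest; the limit is 20 days. Outside the window.

Not effective — dating-window requirement not satisfied.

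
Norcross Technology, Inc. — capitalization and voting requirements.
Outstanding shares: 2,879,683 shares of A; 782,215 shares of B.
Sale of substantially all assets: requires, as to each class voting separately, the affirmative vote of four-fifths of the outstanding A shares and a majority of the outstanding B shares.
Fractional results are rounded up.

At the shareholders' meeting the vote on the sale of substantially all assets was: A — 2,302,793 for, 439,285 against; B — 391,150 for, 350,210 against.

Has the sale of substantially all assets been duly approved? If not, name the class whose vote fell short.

A: 4/5 of 2879683 = 2303746.40, rounded up to 2303747; 2,303,747 required, 2,302,793 in favor — not approved.
B: a majority of 782215 is 391108; 391,108 required, 391,150 in favor — approved.

Not approved — the A shares did not give the required vote.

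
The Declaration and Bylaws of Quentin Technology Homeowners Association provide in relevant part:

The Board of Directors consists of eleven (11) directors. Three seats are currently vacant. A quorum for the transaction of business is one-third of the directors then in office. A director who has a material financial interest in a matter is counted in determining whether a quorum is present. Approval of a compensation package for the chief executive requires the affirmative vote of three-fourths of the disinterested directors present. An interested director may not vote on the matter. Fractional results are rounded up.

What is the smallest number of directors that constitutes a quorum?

3

1/3 of 8 = 2.67, rounded up to 3.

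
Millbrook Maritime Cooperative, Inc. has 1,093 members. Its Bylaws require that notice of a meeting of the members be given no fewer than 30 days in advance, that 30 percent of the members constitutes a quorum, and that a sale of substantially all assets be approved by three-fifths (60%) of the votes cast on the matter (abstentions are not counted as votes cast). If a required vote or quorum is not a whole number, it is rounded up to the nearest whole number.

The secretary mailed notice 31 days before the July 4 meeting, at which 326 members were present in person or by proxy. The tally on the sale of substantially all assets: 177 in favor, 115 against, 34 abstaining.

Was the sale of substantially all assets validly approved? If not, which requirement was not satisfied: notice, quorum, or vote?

Notice: 31 days given; 30 required. Satisfied.
Quorum: 30% of 1,093 = 327.90, rounded up to 328; 326 present. Not satisfied.
Vote: requires three-fifths of the votes cast (326 − 34 abstaining = 292); 3/5 of 292 = 175.20, rounded up to 176, so 176 needed; 177 in favor. Satisfied.

Invalid — quorum requirement not satisfied.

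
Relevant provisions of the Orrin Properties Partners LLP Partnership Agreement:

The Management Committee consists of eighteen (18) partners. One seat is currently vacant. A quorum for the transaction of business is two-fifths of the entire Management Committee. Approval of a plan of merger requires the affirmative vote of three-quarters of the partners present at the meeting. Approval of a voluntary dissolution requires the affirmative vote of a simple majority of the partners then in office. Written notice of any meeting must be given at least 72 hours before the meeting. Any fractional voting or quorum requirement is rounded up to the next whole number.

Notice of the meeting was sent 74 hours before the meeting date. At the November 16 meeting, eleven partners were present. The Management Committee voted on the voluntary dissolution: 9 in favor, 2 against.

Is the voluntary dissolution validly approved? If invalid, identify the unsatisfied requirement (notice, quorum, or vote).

Valid — all requirements satisfied.

Notice: 74 hours given; 72 required (74 ≥ 72). Satisfied.
Quorum: 11 present; quorum is 8. Satisfied.
Vote: the voluntary dissolution requires a majority of the partners then in office (17). A majority of 17 is 9, so 9 affirmative votes are needed; 9 voted in favor. Satisfied.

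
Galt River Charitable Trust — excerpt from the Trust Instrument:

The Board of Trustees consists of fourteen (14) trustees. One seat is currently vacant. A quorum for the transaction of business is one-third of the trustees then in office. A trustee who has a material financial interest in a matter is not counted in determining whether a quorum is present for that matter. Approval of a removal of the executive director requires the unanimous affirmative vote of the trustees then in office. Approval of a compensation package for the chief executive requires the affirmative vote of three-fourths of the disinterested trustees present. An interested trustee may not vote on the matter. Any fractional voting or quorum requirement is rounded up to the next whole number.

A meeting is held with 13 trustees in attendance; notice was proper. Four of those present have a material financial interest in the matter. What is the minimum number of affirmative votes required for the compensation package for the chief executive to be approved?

7

The compensation package for the chief executive requires three-fourths of the disinterested trustees present (13 − 4 = 9).
3/4 of 9 = 6.75, rounded up to 7.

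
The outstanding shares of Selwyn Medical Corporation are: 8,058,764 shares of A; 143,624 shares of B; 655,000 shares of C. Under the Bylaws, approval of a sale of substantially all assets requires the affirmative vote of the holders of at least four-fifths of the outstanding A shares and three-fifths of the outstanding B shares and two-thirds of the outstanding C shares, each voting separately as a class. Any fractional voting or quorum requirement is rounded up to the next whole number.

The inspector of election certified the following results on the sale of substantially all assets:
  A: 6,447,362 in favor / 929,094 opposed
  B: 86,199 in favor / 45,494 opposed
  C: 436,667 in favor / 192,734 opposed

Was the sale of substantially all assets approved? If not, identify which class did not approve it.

A: 4/5 of 8058764 = 6447011.20, rounded up to 6447012; 6,447,012 required, 6,447,362 in favor — approved.
B: 3/5 of 143624 = 86174.40, rounded up to 86175; 86,175 required, 86,199 in favor — approved.
C: 2/3 of 655000 = 436666.67, rounded up to 436667; 436,667 required, 436,667 in favor — approved.

Approved — every class gave the required vote.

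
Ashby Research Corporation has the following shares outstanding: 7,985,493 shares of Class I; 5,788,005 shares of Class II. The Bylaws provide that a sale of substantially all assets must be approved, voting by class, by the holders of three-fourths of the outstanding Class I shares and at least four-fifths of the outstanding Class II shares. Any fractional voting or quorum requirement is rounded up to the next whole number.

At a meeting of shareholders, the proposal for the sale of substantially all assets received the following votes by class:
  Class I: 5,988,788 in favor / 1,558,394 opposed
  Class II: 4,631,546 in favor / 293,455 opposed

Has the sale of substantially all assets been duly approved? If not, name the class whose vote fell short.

Not approved — the Class I shares did not give the required vote.

Class I: 3/4 of 7985493 = 5989119.75, rounded up to 5989120; 5,989,120 required, 5,988,788 in favor — not approved.
Class II: 4/5 of 5788005 = 4630404; 4,630,404 required, 4,631,546 in favor — approved.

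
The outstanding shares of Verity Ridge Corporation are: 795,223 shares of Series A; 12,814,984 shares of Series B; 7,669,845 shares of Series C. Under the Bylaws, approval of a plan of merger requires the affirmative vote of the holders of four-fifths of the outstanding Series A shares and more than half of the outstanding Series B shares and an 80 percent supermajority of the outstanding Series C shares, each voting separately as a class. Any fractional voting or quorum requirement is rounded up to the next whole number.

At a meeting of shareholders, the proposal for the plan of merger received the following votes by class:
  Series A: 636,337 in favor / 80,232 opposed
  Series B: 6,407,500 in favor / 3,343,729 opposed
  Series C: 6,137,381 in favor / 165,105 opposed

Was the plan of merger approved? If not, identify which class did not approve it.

Approved — every class gave the required vote.

Series A: 4/5 of 795223 = 636178.40, rounded up to 636179; 636,179 required, 636,337 in favor — approved.
Series B: a majority of 12814984 is 6407493; 6,407,493 required, 6,407,500 in favor — approved.
Series C: 4/5 of 7669845 = 6135876; 6,135,876 required, 6,137,381 in favor — approved.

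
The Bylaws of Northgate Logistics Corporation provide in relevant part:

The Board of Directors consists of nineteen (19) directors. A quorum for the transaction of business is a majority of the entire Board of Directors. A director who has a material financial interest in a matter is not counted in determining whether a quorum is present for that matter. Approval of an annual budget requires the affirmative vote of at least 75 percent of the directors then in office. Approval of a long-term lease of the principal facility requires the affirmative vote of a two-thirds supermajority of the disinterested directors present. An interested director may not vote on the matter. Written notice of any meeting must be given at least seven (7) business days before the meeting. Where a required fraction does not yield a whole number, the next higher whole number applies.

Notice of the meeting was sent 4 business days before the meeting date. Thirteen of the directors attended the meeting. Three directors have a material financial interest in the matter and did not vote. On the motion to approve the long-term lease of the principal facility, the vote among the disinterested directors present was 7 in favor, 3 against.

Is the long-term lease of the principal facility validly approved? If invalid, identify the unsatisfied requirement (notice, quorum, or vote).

Invalid — notice requirement not satisfied.

Notice: 4 business days given; 7 required (4 < 7). Not satisfied.
Quorum: 13 present, but the 3 interested directors do not count, leaving 10. Quorum is 10. Satisfied.
Vote: the long-term lease of the principal facility requires two-thirds of the disinterested directors present (13 − 3 = 10). 2/3 of 10 = 6.67, rounded up to 7, so 7 affirmative votes are needed; 7 voted in favor. Satisfied.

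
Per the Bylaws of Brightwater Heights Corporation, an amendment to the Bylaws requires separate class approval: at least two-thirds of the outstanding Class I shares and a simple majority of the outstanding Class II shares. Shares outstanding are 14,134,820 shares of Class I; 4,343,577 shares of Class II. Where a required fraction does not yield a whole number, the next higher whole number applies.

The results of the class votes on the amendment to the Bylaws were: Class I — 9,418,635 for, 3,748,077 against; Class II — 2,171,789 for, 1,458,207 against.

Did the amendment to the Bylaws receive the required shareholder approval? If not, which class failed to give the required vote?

Class I: 2/3 of 14134820 = 9423213.33, rounded up to 9423214; 9,423,214 required, 9,418,635 in favor — not approved.
Class II: a majority of 4343577 is 2171789; 2,171,789 required, 2,171,789 in favor — approved.

Not approved — the Class I shares did not give the required vote.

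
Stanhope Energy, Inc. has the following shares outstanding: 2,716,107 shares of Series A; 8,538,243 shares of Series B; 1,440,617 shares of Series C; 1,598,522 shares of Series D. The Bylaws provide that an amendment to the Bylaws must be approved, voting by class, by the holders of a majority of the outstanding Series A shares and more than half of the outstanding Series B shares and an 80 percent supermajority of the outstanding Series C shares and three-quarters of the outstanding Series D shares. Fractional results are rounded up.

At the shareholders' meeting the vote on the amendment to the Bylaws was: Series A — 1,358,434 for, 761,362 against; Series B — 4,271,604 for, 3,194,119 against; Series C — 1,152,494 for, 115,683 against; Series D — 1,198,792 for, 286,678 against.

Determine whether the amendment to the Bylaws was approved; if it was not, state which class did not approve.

Not approved — the Series D shares did not give the required vote.

Series A: a majority of 2716107 is 1358054; 1,358,054 required, 1,358,434 in favor — approved.
Series B: a majority of 8538243 is 4269122; 4,269,122 required, 4,271,604 in favor — approved.
Series C: 4/5 of 1440617 = 1152493.60, rounded up to 1152494; 1,152,494 required, 1,152,494 in favor — approved.
Series D: 3/4 of 1598522 = 1198891.50, rounded up to 1198892; 1,198,892 required, 1,198,792 in favor — not approved.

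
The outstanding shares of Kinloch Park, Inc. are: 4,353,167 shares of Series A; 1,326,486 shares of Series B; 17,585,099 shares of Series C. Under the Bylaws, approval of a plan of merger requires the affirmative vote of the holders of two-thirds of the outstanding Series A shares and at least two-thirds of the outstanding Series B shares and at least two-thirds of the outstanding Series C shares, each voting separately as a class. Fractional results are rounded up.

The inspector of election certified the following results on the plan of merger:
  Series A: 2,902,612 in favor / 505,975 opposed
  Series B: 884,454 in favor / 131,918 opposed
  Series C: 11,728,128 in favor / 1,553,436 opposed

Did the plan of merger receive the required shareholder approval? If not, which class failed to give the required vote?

Approved — every class gave the required vote.

Series A: 2/3 of 4353167 = 2902111.33, rounded up to 2902112; 2,902,112 required, 2,902,612 in favor — approved.
Series B: 2/3 of 1326486 = 884324; 884,324 required, 884,454 in favor — approved.
Series C: 2/3 of 17585099 = 11723399.33, rounded up to 11723400; 11,723,400 required, 11,728,128 in favor — approved.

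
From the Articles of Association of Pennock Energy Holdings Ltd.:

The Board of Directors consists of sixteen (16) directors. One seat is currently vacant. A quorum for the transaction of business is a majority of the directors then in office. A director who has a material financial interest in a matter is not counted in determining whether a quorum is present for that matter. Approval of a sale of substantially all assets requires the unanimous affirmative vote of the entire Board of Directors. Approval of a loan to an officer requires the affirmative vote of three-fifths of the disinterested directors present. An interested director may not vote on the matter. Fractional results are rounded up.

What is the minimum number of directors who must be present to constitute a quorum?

A majority of 15 is 8.

8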